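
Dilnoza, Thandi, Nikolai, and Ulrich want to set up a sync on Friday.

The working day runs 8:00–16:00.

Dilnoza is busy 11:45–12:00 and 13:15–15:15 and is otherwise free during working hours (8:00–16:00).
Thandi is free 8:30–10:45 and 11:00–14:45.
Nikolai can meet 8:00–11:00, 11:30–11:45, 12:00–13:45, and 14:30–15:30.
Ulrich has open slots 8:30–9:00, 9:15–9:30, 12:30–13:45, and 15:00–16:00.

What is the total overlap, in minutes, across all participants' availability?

Dilnoza free within 08:00–16:00: 08:00–11:45, 12:00–13:15, 15:15–16:00.
Dilnoza ∩ Thandi: 08:30–10:45, 11:00–11:45, 12:00–13:15.
Dilnoza ∩ Thandi ∩ Nikolai: 08:30–10:45, 11:30–11:45, 12:00–13:15.
Dilnoza ∩ Thandi ∩ Nikolai ∩ Ulrich: 08:30–09:00, 09:15–09:30, 12:30–13:15.
Total common minutes: 30 + 15 + 45 = 90.

90 minutes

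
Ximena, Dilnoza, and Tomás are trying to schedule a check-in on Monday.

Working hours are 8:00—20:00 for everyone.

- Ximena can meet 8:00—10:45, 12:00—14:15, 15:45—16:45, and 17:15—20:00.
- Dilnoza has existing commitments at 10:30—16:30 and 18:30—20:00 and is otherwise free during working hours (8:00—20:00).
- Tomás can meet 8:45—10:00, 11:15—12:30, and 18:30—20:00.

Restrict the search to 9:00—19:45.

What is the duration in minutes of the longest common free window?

Dilnoza free within 08:00–20:00: 08:00–10:30, 16:30–18:30.
Ximena ∩ Dilnoza: 08:00–10:30, 16:30–16:45, 17:15–18:30.
Ximena ∩ Dilnoza ∩ Tomás: 08:45–10:00.
Restricted to 09:00–19:45: 09:00–10:00.
Single common window of 60 minutes.

60 minutes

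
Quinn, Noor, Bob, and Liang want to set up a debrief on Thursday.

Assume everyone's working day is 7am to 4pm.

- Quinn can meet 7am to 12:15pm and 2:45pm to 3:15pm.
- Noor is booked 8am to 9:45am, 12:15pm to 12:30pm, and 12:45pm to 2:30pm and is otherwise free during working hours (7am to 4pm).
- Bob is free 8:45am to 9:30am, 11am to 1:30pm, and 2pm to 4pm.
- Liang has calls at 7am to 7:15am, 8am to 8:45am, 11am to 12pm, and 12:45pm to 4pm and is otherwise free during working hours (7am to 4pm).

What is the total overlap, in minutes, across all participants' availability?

15 minutes

Noor free within 07:00–16:00: 07:00–08:00, 09:45–12:15, 12:30–12:45, 14:30–16:00.
Liang free within 07:00–16:00: 07:15–08:00, 08:45–11:00, 12:00–12:45.
Quinn ∩ Noor: 07:00–08:00, 09:45–12:15, 14:45–15:15.
Quinn ∩ Noor ∩ Bob: 11:00–12:15, 14:45–15:15.
Quinn ∩ Noor ∩ Bob ∩ Liang: 12:00–12:15.
Total common minutes: 15.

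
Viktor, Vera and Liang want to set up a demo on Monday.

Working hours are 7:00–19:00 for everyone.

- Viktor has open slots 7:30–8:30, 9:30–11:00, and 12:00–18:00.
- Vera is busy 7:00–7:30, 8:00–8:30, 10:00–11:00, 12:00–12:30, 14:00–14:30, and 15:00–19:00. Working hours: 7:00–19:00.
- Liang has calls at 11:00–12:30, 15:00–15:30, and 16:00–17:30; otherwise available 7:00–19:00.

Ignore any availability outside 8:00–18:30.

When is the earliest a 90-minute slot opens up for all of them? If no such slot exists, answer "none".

12:30

Vera free within 07:00–19:00: 07:30–08:00, 08:30–10:00, 11:00–12:00, 12:30–14:00, 14:30–15:00.
Liang free within 07:00–19:00: 07:00–11:00, 12:30–15:00, 15:30–16:00, 17:30–19:00.
Viktor ∩ Vera: 07:30–08:00, 09:30–10:00, 12:30–14:00, 14:30–15:00.
Viktor ∩ Vera ∩ Liang: 07:30–08:00, 09:30–10:00, 12:30–14:00, 14:30–15:00.
Restricted to 08:00–18:30: 09:30–10:00, 12:30–14:00, 14:30–15:00.
Windows ≥ 90 min: 12:30–14:00.
Earliest such window starts at 12:30.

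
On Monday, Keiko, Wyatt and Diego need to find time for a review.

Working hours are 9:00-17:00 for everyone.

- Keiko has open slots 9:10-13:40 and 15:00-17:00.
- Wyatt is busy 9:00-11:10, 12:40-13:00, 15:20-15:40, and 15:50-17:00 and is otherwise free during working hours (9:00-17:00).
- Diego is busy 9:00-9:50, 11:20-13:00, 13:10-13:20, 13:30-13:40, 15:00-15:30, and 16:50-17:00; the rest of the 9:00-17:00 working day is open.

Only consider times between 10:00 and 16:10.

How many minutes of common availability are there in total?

Wyatt free within 09:00–17:00: 11:10–12:40, 13:00–15:20, 15:40–15:50.
Diego free within 09:00–17:00: 09:50–11:20, 13:00–13:10, 13:20–13:30, 13:40–15:00, 15:30–16:50.
Keiko ∩ Wyatt: 11:10–12:40, 13:00–13:40, 15:00–15:20, 15:40–15:50.
Keiko ∩ Wyatt ∩ Diego: 11:10–11:20, 13:00–13:10, 13:20–13:30, 15:40–15:50.
Restricted to 10:00–16:10: 11:10–11:20, 13:00–13:10, 13:20–13:30, 15:40–15:50.
Total common minutes: 10 + 10 + 10 + 10 = 40.

40 minutes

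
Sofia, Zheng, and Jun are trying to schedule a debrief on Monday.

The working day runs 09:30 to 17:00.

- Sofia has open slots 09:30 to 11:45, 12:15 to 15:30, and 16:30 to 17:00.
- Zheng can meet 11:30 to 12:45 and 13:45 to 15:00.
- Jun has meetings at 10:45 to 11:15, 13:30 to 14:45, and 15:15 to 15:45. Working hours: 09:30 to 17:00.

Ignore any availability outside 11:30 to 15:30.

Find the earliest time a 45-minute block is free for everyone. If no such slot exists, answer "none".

none

Jun free within 09:30–17:00: 09:30–10:45, 11:15–13:30, 14:45–15:15, 15:45–17:00.
Sofia ∩ Zheng: 11:30–11:45, 12:15–12:45, 13:45–15:00.
Sofia ∩ Zheng ∩ Jun: 11:30–11:45, 12:15–12:45, 14:45–15:00.
Restricted to 11:30–15:30: 11:30–11:45, 12:15–12:45, 14:45–15:00.
Windows ≥ 45 min: (none).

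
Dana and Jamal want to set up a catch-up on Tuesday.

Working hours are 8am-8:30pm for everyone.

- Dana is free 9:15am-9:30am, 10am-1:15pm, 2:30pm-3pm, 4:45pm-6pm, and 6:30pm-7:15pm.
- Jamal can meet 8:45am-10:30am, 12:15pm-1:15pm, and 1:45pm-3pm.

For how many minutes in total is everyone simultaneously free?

Dana ∩ Jamal: 09:15–09:30, 10:00–10:30, 12:15–13:15, 14:30–15:00.
Total common minutes: 15 + 30 + 60 + 30 = 135.

135 minutes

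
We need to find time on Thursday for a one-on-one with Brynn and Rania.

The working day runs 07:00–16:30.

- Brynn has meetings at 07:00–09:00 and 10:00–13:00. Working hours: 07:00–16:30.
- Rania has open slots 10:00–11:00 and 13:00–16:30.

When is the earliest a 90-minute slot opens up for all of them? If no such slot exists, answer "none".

13:00

Brynn free within 07:00–16:30: 09:00–10:00, 13:00–16:30.
Brynn ∩ Rania: 13:00–16:30.
Windows ≥ 90 min: 13:00–16:30.
Earliest such window starts at 13:00.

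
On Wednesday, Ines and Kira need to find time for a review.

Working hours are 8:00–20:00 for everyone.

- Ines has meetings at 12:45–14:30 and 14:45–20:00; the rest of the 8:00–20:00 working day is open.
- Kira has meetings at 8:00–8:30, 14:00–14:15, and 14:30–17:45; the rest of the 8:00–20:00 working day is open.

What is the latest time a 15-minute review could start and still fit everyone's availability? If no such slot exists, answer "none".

12:30

Ines free within 08:00–20:00: 08:00–12:45, 14:30–14:45.
Kira free within 08:00–20:00: 08:30–14:00, 14:15–14:30, 17:45–20:00.
Ines ∩ Kira: 08:30–12:45.
Windows ≥ 15 min: 08:30–12:45.
Latest start in the last window 08:30–12:45 is 12:45 − 15 min = 12:30.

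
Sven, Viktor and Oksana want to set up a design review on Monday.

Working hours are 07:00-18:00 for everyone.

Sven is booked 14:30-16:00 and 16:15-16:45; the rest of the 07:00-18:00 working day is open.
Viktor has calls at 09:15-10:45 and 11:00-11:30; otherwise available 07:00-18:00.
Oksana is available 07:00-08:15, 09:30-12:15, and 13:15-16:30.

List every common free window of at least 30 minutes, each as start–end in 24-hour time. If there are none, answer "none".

07:00–08:15, 11:30–12:15, 13:15–14:30

Sven free within 07:00–18:00: 07:00–14:30, 16:00–16:15, 16:45–18:00.
Viktor free within 07:00–18:00: 07:00–09:15, 10:45–11:00, 11:30–18:00.
Sven ∩ Viktor: 07:00–09:15, 10:45–11:00, 11:30–14:30, 16:00–16:15, 16:45–18:00.
Sven ∩ Viktor ∩ Oksana: 07:00–08:15, 10:45–11:00, 11:30–12:15, 13:15–14:30, 16:00–16:15.
Windows ≥ 30 min: 07:00–08:15, 11:30–12:15, 13:15–14:30.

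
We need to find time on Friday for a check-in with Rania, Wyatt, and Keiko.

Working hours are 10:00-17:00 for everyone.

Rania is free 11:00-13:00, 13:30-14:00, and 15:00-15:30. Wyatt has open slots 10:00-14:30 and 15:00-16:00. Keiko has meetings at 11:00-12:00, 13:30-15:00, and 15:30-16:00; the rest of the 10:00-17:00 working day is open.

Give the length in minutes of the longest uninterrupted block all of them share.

60 minutes

Keiko free within 10:00–17:00: 10:00–11:00, 12:00–13:30, 15:00–15:30, 16:00–17:00.
Rania ∩ Wyatt: 11:00–13:00, 13:30–14:00, 15:00–15:30.
Rania ∩ Wyatt ∩ Keiko: 12:00–13:00, 15:00–15:30.
Common window lengths: 60, 30 min; longest is 60.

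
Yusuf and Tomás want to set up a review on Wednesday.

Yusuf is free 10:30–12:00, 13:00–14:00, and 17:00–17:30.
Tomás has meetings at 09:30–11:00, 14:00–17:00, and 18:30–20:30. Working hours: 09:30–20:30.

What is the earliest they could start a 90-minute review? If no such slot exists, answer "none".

Tomás free within 09:30–20:30: 11:00–14:00, 17:00–18:30.
Yusuf ∩ Tomás: 11:00–12:00, 13:00–14:00, 17:00–17:30.
Windows ≥ 90 min: (none).

none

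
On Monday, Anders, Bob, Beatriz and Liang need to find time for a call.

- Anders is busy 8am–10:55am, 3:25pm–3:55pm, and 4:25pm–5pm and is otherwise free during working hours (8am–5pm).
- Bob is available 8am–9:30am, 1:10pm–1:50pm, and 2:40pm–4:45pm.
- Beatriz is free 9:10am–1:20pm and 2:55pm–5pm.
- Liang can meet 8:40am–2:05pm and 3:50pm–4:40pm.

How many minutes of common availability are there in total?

Anders free within 08:00–17:00: 10:55–15:25, 15:55–16:25.
Anders ∩ Bob: 13:10–13:50, 14:40–15:25, 15:55–16:25.
Anders ∩ Bob ∩ Beatriz: 13:10–13:20, 14:55–15:25, 15:55–16:25.
Anders ∩ Bob ∩ Beatriz ∩ Liang: 13:10–13:20, 15:55–16:25.
Total common minutes: 10 + 30 = 40.

40 minutes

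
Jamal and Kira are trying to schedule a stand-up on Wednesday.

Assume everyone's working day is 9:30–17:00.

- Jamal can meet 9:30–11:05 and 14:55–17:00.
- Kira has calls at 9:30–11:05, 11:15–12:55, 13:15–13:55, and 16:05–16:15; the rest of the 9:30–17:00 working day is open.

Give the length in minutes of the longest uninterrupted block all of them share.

70 minutes

Kira free within 09:30–17:00: 11:05–11:15, 12:55–13:15, 13:55–16:05, 16:15–17:00.
Jamal ∩ Kira: 14:55–16:05, 16:15–17:00.
Common window lengths: 70, 45 min; longest is 70.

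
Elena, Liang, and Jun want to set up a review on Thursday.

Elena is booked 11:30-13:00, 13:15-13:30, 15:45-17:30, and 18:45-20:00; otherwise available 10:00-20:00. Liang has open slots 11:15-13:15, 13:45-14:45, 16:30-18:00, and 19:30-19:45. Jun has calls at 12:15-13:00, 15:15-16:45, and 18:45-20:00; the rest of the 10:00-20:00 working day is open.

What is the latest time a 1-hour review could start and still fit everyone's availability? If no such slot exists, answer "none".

Elena free within 10:00–20:00: 10:00–11:30, 13:00–13:15, 13:30–15:45, 17:30–18:45.
Jun free within 10:00–20:00: 10:00–12:15, 13:00–15:15, 16:45–18:45.
Elena ∩ Liang: 11:15–11:30, 13:00–13:15, 13:45–14:45, 17:30–18:00.
Elena ∩ Liang ∩ Jun: 11:15–11:30, 13:00–13:15, 13:45–14:45, 17:30–18:00.
Windows ≥ 60 min: 13:45–14:45.
Latest start in the last window 13:45–14:45 is 14:45 − 60 min = 13:45.

13:45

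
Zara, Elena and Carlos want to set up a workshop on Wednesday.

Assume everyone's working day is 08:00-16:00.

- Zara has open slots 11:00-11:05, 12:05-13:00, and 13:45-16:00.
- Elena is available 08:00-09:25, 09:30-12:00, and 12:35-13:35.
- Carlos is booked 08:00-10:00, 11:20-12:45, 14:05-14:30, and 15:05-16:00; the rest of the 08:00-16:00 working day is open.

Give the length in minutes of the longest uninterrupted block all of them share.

15 minutes

Carlos free within 08:00–16:00: 10:00–11:20, 12:45–14:05, 14:30–15:05.
Zara ∩ Elena: 11:00–11:05, 12:35–13:00.
Zara ∩ Elena ∩ Carlos: 11:00–11:05, 12:45–13:00.
Common window lengths: 5, 15 min; longest is 15.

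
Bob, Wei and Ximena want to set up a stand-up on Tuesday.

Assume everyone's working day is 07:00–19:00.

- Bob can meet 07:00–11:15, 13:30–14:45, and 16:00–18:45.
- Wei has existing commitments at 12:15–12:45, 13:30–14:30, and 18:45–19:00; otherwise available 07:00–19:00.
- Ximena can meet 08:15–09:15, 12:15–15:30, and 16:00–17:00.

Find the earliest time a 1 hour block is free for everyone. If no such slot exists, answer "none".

08:15

Wei free within 07:00–19:00: 07:00–12:15, 12:45–13:30, 14:30–18:45.
Bob ∩ Wei: 07:00–11:15, 14:30–14:45, 16:00–18:45.
Bob ∩ Wei ∩ Ximena: 08:15–09:15, 14:30–14:45, 16:00–17:00.
Windows ≥ 60 min: 08:15–09:15, 16:00–17:00.
Earliest such window starts at 08:15.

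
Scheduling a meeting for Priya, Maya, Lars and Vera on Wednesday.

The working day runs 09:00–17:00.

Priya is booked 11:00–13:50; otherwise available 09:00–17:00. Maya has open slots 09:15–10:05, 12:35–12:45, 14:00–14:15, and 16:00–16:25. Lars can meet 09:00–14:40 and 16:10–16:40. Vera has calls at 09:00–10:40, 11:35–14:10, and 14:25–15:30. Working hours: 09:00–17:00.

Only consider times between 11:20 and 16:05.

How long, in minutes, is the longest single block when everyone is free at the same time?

Priya free within 09:00–17:00: 09:00–11:00, 13:50–17:00.
Vera free within 09:00–17:00: 10:40–11:35, 14:10–14:25, 15:30–17:00.
Priya ∩ Maya: 09:15–10:05, 14:00–14:15, 16:00–16:25.
Priya ∩ Maya ∩ Lars: 09:15–10:05, 14:00–14:15, 16:10–16:25.
Priya ∩ Maya ∩ Lars ∩ Vera: 14:10–14:15, 16:10–16:25.
Restricted to 11:20–16:05: 14:10–14:15.
Single common window of 5 minutes.

5 minutes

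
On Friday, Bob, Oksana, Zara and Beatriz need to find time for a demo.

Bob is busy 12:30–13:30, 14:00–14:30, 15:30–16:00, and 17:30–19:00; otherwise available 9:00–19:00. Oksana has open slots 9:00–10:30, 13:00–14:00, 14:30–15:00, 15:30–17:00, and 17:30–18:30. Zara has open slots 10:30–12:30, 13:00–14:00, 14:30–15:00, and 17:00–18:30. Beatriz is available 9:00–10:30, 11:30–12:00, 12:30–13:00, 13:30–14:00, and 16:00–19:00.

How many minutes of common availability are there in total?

30 minutes

Bob free within 09:00–19:00: 09:00–12:30, 13:30–14:00, 14:30–15:30, 16:00–17:30.
Bob ∩ Oksana: 09:00–10:30, 13:30–14:00, 14:30–15:00, 16:00–17:00.
Bob ∩ Oksana ∩ Zara: 13:30–14:00, 14:30–15:00.
Bob ∩ Oksana ∩ Zara ∩ Beatriz: 13:30–14:00.
Total common minutes: 30.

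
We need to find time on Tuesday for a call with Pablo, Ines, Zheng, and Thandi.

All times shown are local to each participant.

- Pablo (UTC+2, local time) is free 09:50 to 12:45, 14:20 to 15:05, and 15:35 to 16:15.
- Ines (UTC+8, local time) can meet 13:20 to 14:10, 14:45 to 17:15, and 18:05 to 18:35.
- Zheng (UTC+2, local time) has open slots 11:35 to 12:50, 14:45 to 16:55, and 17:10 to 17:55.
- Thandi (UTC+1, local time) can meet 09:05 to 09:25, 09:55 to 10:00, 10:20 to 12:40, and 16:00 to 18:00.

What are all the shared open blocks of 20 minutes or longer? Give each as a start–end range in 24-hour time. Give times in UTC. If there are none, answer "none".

Pablo → UTC: 07:50–10:45, 12:20–13:05, 13:35–14:15.
Ines → UTC: 05:20–06:10, 06:45–09:15, 10:05–10:35.
Zheng → UTC: 09:35–10:50, 12:45–14:55, 15:10–15:55.
Thandi → UTC: 08:05–08:25, 08:55–09:00, 09:20–11:40, 15:00–17:00.
Pablo ∩ Ines: 07:50–09:15, 10:05–10:35.
Pablo ∩ Ines ∩ Zheng: 10:05–10:35.
Pablo ∩ Ines ∩ Zheng ∩ Thandi: 10:05–10:35.
Windows ≥ 20 min: 10:05–10:35.

10:05–10:35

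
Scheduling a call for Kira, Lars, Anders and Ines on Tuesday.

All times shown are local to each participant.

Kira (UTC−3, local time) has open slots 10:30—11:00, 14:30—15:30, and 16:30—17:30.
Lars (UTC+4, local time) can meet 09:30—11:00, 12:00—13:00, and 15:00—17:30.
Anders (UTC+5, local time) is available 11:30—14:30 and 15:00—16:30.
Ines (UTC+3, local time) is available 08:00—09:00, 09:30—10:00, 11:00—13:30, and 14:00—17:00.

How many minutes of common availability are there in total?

Kira → UTC: 13:30–14:00, 17:30–18:30, 19:30–20:30.
Lars → UTC: 05:30–07:00, 08:00–09:00, 11:00–13:30.
Anders → UTC: 06:30–09:30, 10:00–11:30.
Ines → UTC: 05:00–06:00, 06:30–07:00, 08:00–10:30, 11:00–14:00.
Kira ∩ Lars: (none).
Kira ∩ Lars ∩ Anders: (none).
Kira ∩ Lars ∩ Anders ∩ Ines: (none).
Total common minutes: 0.

0 minutes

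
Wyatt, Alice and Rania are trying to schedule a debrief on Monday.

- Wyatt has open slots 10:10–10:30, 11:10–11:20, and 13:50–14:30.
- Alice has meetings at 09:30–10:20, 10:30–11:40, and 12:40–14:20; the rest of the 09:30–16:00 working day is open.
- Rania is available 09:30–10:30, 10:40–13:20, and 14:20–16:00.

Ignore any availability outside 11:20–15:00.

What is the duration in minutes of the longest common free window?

Alice free within 09:30–16:00: 10:20–10:30, 11:40–12:40, 14:20–16:00.
Wyatt ∩ Alice: 10:20–10:30, 14:20–14:30.
Wyatt ∩ Alice ∩ Rania: 10:20–10:30, 14:20–14:30.
Restricted to 11:20–15:00: 14:20–14:30.
Single common window of 10 minutes.

10 minutes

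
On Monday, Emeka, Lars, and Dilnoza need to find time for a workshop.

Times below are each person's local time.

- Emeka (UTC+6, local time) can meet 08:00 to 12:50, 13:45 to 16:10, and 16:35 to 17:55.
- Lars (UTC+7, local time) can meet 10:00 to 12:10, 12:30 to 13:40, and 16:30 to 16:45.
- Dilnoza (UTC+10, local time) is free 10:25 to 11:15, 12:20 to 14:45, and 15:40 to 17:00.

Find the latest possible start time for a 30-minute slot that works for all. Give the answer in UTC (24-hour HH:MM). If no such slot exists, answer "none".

Emeka → UTC: 02:00–06:50, 07:45–10:10, 10:35–11:55.
Lars → UTC: 03:00–05:10, 05:30–06:40, 09:30–09:45.
Dilnoza → UTC: 00:25–01:15, 02:20–04:45, 05:40–07:00.
Emeka ∩ Lars: 03:00–05:10, 05:30–06:40, 09:30–09:45.
Emeka ∩ Lars ∩ Dilnoza: 03:00–04:45, 05:40–06:40.
Windows ≥ 30 min: 03:00–04:45, 05:40–06:40.
Latest start in the last window 05:40–06:40 is 06:40 − 30 min = 06:10.

06:10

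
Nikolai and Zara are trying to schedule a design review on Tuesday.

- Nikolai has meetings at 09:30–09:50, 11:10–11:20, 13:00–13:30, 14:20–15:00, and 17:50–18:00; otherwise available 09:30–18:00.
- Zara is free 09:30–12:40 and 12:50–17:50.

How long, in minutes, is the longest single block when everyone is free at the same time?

170 minutes

Nikolai free within 09:30–18:00: 09:50–11:10, 11:20–13:00, 13:30–14:20, 15:00–17:50.
Nikolai ∩ Zara: 09:50–11:10, 11:20–12:40, 12:50–13:00, 13:30–14:20, 15:00–17:50.
Common window lengths: 80, 80, 10, 50, 170 min; longest is 170.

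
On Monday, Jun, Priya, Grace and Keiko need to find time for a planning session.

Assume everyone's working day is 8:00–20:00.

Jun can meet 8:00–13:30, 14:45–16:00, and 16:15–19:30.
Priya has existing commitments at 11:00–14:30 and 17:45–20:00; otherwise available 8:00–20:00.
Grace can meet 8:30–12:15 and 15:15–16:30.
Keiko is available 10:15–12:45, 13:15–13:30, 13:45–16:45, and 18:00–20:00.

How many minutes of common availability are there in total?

105 minutes

Priya free within 08:00–20:00: 08:00–11:00, 14:30–17:45.
Jun ∩ Priya: 08:00–11:00, 14:45–16:00, 16:15–17:45.
Jun ∩ Priya ∩ Grace: 08:30–11:00, 15:15–16:00, 16:15–16:30.
Jun ∩ Priya ∩ Grace ∩ Keiko: 10:15–11:00, 15:15–16:00, 16:15–16:30.
Total common minutes: 45 + 45 + 15 = 105.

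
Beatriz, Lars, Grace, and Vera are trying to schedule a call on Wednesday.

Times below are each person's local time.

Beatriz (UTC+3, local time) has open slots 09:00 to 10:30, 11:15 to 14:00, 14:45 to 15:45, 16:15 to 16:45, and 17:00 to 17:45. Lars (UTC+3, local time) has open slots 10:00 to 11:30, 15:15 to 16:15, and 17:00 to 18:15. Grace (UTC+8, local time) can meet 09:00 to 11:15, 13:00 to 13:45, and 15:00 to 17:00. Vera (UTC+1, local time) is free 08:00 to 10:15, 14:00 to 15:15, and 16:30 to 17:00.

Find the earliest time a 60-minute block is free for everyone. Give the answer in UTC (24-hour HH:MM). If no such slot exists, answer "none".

none

Beatriz → UTC: 06:00–07:30, 08:15–11:00, 11:45–12:45, 13:15–13:45, 14:00–14:45.
Lars → UTC: 07:00–08:30, 12:15–13:15, 14:00–15:15.
Grace → UTC: 01:00–03:15, 05:00–05:45, 07:00–09:00.
Vera → UTC: 07:00–09:15, 13:00–14:15, 15:30–16:00.
Beatriz ∩ Lars: 07:00–07:30, 08:15–08:30, 12:15–12:45, 14:00–14:45.
Beatriz ∩ Lars ∩ Grace: 07:00–07:30, 08:15–08:30.
Beatriz ∩ Lars ∩ Grace ∩ Vera: 07:00–07:30, 08:15–08:30.
Windows ≥ 60 min: (none).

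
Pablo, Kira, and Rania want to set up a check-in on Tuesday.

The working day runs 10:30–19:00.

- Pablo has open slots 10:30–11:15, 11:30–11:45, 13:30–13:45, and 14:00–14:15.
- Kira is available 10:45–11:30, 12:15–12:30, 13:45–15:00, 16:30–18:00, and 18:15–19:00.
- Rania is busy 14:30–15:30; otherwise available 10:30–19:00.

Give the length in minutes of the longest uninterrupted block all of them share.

Rania free within 10:30–19:00: 10:30–14:30, 15:30–19:00.
Pablo ∩ Kira: 10:45–11:15, 14:00–14:15.
Pablo ∩ Kira ∩ Rania: 10:45–11:15, 14:00–14:15.
Common window lengths: 30, 15 min; longest is 30.

30 minutes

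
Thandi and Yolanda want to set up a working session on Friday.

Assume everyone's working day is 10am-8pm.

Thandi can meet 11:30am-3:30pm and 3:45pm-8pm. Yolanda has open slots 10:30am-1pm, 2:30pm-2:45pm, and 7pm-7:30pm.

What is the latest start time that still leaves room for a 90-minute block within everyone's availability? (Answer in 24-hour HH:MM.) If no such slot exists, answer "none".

Thandi ∩ Yolanda: 11:30–13:00, 14:30–14:45, 19:00–19:30.
Windows ≥ 90 min: 11:30–13:00.
Latest start in the last window 11:30–13:00 is 13:00 − 90 min = 11:30.

11:30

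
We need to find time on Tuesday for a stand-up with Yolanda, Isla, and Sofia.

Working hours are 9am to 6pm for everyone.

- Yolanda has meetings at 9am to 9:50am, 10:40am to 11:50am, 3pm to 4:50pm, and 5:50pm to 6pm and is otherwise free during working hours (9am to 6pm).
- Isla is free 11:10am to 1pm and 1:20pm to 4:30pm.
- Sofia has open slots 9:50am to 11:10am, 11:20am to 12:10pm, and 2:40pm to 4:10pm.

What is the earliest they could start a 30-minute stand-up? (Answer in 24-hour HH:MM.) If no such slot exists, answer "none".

Yolanda free within 09:00–18:00: 09:50–10:40, 11:50–15:00, 16:50–17:50.
Yolanda ∩ Isla: 11:50–13:00, 13:20–15:00.
Yolanda ∩ Isla ∩ Sofia: 11:50–12:10, 14:40–15:00.
Windows ≥ 30 min: (none).

none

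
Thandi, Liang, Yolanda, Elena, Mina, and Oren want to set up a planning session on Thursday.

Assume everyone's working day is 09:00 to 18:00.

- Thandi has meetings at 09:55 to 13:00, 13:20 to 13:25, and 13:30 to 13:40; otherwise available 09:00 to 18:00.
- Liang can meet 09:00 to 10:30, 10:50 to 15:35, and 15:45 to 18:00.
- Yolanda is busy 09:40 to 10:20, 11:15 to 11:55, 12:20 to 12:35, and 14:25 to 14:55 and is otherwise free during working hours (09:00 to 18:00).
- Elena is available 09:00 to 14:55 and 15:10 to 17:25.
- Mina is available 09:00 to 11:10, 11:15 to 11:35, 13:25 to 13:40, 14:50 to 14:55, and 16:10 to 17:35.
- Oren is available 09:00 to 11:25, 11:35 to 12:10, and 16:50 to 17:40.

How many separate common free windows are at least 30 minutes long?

Thandi free within 09:00–18:00: 09:00–09:55, 13:00–13:20, 13:25–13:30, 13:40–18:00.
Yolanda free within 09:00–18:00: 09:00–09:40, 10:20–11:15, 11:55–12:20, 12:35–14:25, 14:55–18:00.
Thandi ∩ Liang: 09:00–09:55, 13:00–13:20, 13:25–13:30, 13:40–15:35, 15:45–18:00.
Thandi ∩ Liang ∩ Yolanda: 09:00–09:40, 13:00–13:20, 13:25–13:30, 13:40–14:25, 14:55–15:35, 15:45–18:00.
Thandi ∩ Liang ∩ Yolanda ∩ Elena: 09:00–09:40, 13:00–13:20, 13:25–13:30, 13:40–14:25, 15:10–15:35, 15:45–17:25.
Thandi ∩ Liang ∩ Yolanda ∩ Elena ∩ Mina: 09:00–09:40, 13:25–13:30, 16:10–17:25.
Thandi ∩ Liang ∩ Yolanda ∩ Elena ∩ Mina ∩ Oren: 09:00–09:40, 16:50–17:25.
Windows ≥ 30 min: 09:00–09:40, 16:50–17:25.
That's 2 windows.

2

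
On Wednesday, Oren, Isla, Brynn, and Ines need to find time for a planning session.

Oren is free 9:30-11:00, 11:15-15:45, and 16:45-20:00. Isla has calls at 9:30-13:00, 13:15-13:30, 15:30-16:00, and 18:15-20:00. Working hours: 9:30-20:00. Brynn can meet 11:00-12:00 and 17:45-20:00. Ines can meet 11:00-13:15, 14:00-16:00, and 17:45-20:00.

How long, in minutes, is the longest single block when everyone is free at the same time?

Isla free within 09:30–20:00: 13:00–13:15, 13:30–15:30, 16:00–18:15.
Oren ∩ Isla: 13:00–13:15, 13:30–15:30, 16:45–18:15.
Oren ∩ Isla ∩ Brynn: 17:45–18:15.
Oren ∩ Isla ∩ Brynn ∩ Ines: 17:45–18:15.
Single common window of 30 minutes.

30 minutes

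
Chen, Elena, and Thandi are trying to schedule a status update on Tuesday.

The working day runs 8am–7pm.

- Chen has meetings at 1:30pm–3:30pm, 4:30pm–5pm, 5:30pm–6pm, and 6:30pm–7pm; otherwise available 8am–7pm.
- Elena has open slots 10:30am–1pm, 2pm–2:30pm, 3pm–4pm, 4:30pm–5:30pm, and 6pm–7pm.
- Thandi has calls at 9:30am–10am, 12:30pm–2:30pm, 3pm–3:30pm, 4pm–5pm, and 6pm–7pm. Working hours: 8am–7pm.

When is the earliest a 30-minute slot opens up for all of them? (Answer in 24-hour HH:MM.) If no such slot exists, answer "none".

10:30

Chen free within 08:00–19:00: 08:00–13:30, 15:30–16:30, 17:00–17:30, 18:00–18:30.
Thandi free within 08:00–19:00: 08:00–09:30, 10:00–12:30, 14:30–15:00, 15:30–16:00, 17:00–18:00.
Chen ∩ Elena: 10:30–13:00, 15:30–16:00, 17:00–17:30, 18:00–18:30.
Chen ∩ Elena ∩ Thandi: 10:30–12:30, 15:30–16:00, 17:00–17:30.
Windows ≥ 30 min: 10:30–12:30, 15:30–16:00, 17:00–17:30.
Earliest such window starts at 10:30.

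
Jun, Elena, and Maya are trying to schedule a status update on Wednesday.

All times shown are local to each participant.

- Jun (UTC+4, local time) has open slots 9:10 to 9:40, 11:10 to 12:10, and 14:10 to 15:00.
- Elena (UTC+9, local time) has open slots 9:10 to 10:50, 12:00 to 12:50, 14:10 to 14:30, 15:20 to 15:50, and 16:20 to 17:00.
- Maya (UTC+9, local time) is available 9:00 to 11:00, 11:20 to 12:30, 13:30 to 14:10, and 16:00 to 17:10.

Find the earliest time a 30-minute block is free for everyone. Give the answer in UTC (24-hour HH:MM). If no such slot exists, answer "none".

Jun → UTC: 05:10–05:40, 07:10–08:10, 10:10–11:00.
Elena → UTC: 00:10–01:50, 03:00–03:50, 05:10–05:30, 06:20–06:50, 07:20–08:00.
Maya → UTC: 00:00–02:00, 02:20–03:30, 04:30–05:10, 07:00–08:10.
Jun ∩ Elena: 05:10–05:30, 07:20–08:00.
Jun ∩ Elena ∩ Maya: 07:20–08:00.
Windows ≥ 30 min: 07:20–08:00.
Earliest such window starts at 07:20.

07:20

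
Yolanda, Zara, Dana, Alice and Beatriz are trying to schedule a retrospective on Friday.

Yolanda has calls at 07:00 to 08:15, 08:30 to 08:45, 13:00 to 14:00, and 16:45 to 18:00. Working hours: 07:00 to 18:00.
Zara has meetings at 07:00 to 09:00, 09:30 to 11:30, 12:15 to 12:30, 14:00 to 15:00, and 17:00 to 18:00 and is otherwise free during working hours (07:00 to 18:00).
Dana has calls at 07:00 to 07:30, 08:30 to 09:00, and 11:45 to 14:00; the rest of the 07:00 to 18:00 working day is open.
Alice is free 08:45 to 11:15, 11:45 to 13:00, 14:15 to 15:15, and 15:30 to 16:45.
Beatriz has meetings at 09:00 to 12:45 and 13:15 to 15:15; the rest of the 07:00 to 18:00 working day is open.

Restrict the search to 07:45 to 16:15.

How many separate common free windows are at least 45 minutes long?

1

Yolanda free within 07:00–18:00: 08:15–08:30, 08:45–13:00, 14:00–16:45.
Zara free within 07:00–18:00: 09:00–09:30, 11:30–12:15, 12:30–14:00, 15:00–17:00.
Dana free within 07:00–18:00: 07:30–08:30, 09:00–11:45, 14:00–18:00.
Beatriz free within 07:00–18:00: 07:00–09:00, 12:45–13:15, 15:15–18:00.
Yolanda ∩ Zara: 09:00–09:30, 11:30–12:15, 12:30–13:00, 15:00–16:45.
Yolanda ∩ Zara ∩ Dana: 09:00–09:30, 11:30–11:45, 15:00–16:45.
Yolanda ∩ Zara ∩ Dana ∩ Alice: 09:00–09:30, 15:00–15:15, 15:30–16:45.
Yolanda ∩ Zara ∩ Dana ∩ Alice ∩ Beatriz: 15:30–16:45.
Restricted to 07:45–16:15: 15:30–16:15.
Windows ≥ 45 min: 15:30–16:15.
That's 1 window.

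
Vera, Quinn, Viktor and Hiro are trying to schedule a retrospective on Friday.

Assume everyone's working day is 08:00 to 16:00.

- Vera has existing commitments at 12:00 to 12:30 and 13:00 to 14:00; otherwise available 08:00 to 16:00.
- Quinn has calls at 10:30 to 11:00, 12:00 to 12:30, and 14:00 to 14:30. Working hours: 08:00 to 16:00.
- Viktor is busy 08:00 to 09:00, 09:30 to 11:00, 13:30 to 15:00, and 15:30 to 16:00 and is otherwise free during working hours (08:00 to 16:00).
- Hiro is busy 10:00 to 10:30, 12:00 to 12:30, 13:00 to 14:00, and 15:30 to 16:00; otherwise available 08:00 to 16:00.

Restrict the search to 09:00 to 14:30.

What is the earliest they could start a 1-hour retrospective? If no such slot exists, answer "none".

11:00

Vera free within 08:00–16:00: 08:00–12:00, 12:30–13:00, 14:00–16:00.
Quinn free within 08:00–16:00: 08:00–10:30, 11:00–12:00, 12:30–14:00, 14:30–16:00.
Viktor free within 08:00–16:00: 09:00–09:30, 11:00–13:30, 15:00–15:30.
Hiro free within 08:00–16:00: 08:00–10:00, 10:30–12:00, 12:30–13:00, 14:00–15:30.
Vera ∩ Quinn: 08:00–10:30, 11:00–12:00, 12:30–13:00, 14:30–16:00.
Vera ∩ Quinn ∩ Viktor: 09:00–09:30, 11:00–12:00, 12:30–13:00, 15:00–15:30.
Vera ∩ Quinn ∩ Viktor ∩ Hiro: 09:00–09:30, 11:00–12:00, 12:30–13:00, 15:00–15:30.
Restricted to 09:00–14:30: 09:00–09:30, 11:00–12:00, 12:30–13:00.
Windows ≥ 60 min: 11:00–12:00.
Earliest such window starts at 11:00.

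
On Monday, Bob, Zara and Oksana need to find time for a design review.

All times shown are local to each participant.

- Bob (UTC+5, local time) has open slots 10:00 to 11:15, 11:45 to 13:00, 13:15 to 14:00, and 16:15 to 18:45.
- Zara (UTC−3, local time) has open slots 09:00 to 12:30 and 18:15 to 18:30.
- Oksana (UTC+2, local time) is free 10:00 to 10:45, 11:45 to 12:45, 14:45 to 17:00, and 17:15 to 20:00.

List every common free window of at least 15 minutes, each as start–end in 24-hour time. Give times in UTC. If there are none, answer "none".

Bob → UTC: 05:00–06:15, 06:45–08:00, 08:15–09:00, 11:15–13:45.
Zara → UTC: 12:00–15:30, 21:15–21:30.
Oksana → UTC: 08:00–08:45, 09:45–10:45, 12:45–15:00, 15:15–18:00.
Bob ∩ Zara: 12:00–13:45.
Bob ∩ Zara ∩ Oksana: 12:45–13:45.
Windows ≥ 15 min: 12:45–13:45.

12:45–13:45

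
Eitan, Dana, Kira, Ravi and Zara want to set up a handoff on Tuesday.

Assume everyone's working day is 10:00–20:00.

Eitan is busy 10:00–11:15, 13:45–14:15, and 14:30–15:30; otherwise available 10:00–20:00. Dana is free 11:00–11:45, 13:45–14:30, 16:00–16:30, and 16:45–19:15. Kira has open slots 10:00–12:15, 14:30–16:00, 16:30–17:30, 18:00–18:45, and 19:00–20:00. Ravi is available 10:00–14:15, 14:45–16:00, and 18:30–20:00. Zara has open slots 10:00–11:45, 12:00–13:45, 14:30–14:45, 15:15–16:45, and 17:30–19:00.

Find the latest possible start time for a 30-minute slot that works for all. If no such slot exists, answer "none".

11:15

Eitan free within 10:00–20:00: 11:15–13:45, 14:15–14:30, 15:30–20:00.
Eitan ∩ Dana: 11:15–11:45, 14:15–14:30, 16:00–16:30, 16:45–19:15.
Eitan ∩ Dana ∩ Kira: 11:15–11:45, 16:45–17:30, 18:00–18:45, 19:00–19:15.
Eitan ∩ Dana ∩ Kira ∩ Ravi: 11:15–11:45, 18:30–18:45, 19:00–19:15.
Eitan ∩ Dana ∩ Kira ∩ Ravi ∩ Zara: 11:15–11:45, 18:30–18:45.
Windows ≥ 30 min: 11:15–11:45.
Latest start in the last window 11:15–11:45 is 11:45 − 30 min = 11:15.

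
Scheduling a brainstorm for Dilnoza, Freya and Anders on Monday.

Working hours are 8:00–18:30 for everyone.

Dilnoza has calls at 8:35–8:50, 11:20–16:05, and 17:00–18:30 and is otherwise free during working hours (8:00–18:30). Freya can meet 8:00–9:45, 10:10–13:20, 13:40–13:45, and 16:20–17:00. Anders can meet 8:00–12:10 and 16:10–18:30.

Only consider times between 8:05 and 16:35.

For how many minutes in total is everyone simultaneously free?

Dilnoza free within 08:00–18:30: 08:00–08:35, 08:50–11:20, 16:05–17:00.
Dilnoza ∩ Freya: 08:00–08:35, 08:50–09:45, 10:10–11:20, 16:20–17:00.
Dilnoza ∩ Freya ∩ Anders: 08:00–08:35, 08:50–09:45, 10:10–11:20, 16:20–17:00.
Restricted to 08:05–16:35: 08:05–08:35, 08:50–09:45, 10:10–11:20, 16:20–16:35.
Total common minutes: 30 + 55 + 70 + 15 = 170.

170 minutes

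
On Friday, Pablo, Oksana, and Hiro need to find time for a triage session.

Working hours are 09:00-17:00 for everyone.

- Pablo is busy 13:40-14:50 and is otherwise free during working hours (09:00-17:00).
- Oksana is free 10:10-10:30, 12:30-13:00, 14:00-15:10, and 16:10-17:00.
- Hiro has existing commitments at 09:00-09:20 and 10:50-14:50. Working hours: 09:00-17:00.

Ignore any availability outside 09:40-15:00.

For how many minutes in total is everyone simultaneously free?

Pablo free within 09:00–17:00: 09:00–13:40, 14:50–17:00.
Hiro free within 09:00–17:00: 09:20–10:50, 14:50–17:00.
Pablo ∩ Oksana: 10:10–10:30, 12:30–13:00, 14:50–15:10, 16:10–17:00.
Pablo ∩ Oksana ∩ Hiro: 10:10–10:30, 14:50–15:10, 16:10–17:00.
Restricted to 09:40–15:00: 10:10–10:30, 14:50–15:00.
Total common minutes: 20 + 10 = 30.

30 minutes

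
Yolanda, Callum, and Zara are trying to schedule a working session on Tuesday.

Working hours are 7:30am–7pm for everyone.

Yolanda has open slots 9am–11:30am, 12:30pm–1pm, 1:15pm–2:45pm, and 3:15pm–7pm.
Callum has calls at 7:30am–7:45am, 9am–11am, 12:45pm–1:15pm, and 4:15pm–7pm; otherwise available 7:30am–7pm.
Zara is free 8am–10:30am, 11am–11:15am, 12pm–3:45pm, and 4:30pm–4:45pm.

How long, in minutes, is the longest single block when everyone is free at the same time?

Callum free within 07:30–19:00: 07:45–09:00, 11:00–12:45, 13:15–16:15.
Yolanda ∩ Callum: 11:00–11:30, 12:30–12:45, 13:15–14:45, 15:15–16:15.
Yolanda ∩ Callum ∩ Zara: 11:00–11:15, 12:30–12:45, 13:15–14:45, 15:15–15:45.
Common window lengths: 15, 15, 90, 30 min; longest is 90.

90 minutes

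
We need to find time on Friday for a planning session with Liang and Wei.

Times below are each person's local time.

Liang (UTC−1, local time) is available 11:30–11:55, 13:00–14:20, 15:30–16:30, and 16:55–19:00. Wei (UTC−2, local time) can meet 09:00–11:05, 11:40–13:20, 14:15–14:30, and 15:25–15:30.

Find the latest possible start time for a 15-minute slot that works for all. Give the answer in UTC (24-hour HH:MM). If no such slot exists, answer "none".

15:05

Liang → UTC: 12:30–12:55, 14:00–15:20, 16:30–17:30, 17:55–20:00.
Wei → UTC: 11:00–13:05, 13:40–15:20, 16:15–16:30, 17:25–17:30.
Liang ∩ Wei: 12:30–12:55, 14:00–15:20, 17:25–17:30.
Windows ≥ 15 min: 12:30–12:55, 14:00–15:20.
Latest start in the last window 14:00–15:20 is 15:20 − 15 min = 15:05.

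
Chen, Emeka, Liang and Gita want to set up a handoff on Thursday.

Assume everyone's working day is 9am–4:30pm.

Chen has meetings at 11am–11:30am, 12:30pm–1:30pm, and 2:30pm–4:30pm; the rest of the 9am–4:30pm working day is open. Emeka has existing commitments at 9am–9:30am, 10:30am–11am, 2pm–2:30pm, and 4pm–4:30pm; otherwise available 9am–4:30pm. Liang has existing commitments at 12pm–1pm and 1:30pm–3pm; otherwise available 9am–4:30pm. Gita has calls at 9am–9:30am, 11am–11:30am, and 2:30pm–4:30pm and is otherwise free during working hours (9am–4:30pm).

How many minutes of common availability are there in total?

Chen free within 09:00–16:30: 09:00–11:00, 11:30–12:30, 13:30–14:30.
Emeka free within 09:00–16:30: 09:30–10:30, 11:00–14:00, 14:30–16:00.
Liang free within 09:00–16:30: 09:00–12:00, 13:00–13:30, 15:00–16:30.
Gita free within 09:00–16:30: 09:30–11:00, 11:30–14:30.
Chen ∩ Emeka: 09:30–10:30, 11:30–12:30, 13:30–14:00.
Chen ∩ Emeka ∩ Liang: 09:30–10:30, 11:30–12:00.
Chen ∩ Emeka ∩ Liang ∩ Gita: 09:30–10:30, 11:30–12:00.
Total common minutes: 60 + 30 = 90.

90 minutes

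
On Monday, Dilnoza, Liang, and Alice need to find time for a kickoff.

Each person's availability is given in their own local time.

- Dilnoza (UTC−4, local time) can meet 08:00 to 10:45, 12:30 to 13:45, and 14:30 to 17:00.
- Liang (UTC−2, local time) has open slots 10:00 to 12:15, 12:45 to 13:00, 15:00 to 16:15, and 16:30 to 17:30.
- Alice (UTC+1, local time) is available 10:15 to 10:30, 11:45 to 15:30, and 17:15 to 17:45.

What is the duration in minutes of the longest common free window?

Dilnoza → UTC: 12:00–14:45, 16:30–17:45, 18:30–21:00.
Liang → UTC: 12:00–14:15, 14:45–15:00, 17:00–18:15, 18:30–19:30.
Alice → UTC: 09:15–09:30, 10:45–14:30, 16:15–16:45.
Dilnoza ∩ Liang: 12:00–14:15, 17:00–17:45, 18:30–19:30.
Dilnoza ∩ Liang ∩ Alice: 12:00–14:15.
Single common window of 135 minutes.

135 minutes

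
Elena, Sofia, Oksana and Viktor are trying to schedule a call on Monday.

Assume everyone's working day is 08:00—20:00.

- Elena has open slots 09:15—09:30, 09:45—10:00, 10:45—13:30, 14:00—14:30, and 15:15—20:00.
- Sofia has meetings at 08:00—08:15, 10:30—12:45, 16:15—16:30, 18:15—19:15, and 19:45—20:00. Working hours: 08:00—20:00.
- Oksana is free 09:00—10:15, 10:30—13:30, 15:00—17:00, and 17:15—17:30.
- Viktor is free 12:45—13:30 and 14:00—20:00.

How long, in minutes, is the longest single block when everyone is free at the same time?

Sofia free within 08:00–20:00: 08:15–10:30, 12:45–16:15, 16:30–18:15, 19:15–19:45.
Elena ∩ Sofia: 09:15–09:30, 09:45–10:00, 12:45–13:30, 14:00–14:30, 15:15–16:15, 16:30–18:15, 19:15–19:45.
Elena ∩ Sofia ∩ Oksana: 09:15–09:30, 09:45–10:00, 12:45–13:30, 15:15–16:15, 16:30–17:00, 17:15–17:30.
Elena ∩ Sofia ∩ Oksana ∩ Viktor: 12:45–13:30, 15:15–16:15, 16:30–17:00, 17:15–17:30.
Common window lengths: 45, 60, 30, 15 min; longest is 60.

60 minutes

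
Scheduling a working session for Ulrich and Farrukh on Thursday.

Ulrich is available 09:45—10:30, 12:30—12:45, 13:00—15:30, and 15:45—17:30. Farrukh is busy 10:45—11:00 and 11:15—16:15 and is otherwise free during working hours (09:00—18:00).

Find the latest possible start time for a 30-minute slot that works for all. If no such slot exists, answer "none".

17:00

Farrukh free within 09:00–18:00: 09:00–10:45, 11:00–11:15, 16:15–18:00.
Ulrich ∩ Farrukh: 09:45–10:30, 16:15–17:30.
Windows ≥ 30 min: 09:45–10:30, 16:15–17:30.
Latest start in the last window 16:15–17:30 is 17:30 − 30 min = 17:00.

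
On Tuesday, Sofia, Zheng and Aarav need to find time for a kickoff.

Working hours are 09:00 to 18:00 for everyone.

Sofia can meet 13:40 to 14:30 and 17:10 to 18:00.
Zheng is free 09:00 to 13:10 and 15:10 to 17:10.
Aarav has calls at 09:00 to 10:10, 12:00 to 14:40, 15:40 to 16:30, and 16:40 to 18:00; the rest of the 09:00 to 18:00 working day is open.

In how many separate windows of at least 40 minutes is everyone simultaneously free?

Aarav free within 09:00–18:00: 10:10–12:00, 14:40–15:40, 16:30–16:40.
Sofia ∩ Zheng: (none).
Sofia ∩ Zheng ∩ Aarav: (none).
Windows ≥ 40 min: (none).
That's 0 windows.

0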